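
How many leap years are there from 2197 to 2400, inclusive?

Multiples of 4 in [2197,2400]: 51.
Of those, multiples of 100: 3 (not leap unless ÷400).
Multiples of 400: 1.
Leap years = 51 − 3 + 1 = 49.

49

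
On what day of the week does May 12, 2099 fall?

Tuesday

January 1, 2099 is a Thursday.
Jan 1, 2099 → Feb 1, 2099: 31 days (January has 31).
Feb 1, 2099 → Mar 1, 2099: 28 days (February has 28).
Mar 1, 2099 → Apr 1, 2099: 31 days (March has 31).
Apr 1, 2099 → May 1, 2099: 30 days (April has 30).
May 1, 2099 → May 12, 2099: 11 days.
Total: 131 days.
131 mod 7 = 5, so Thursday + 5 = Tuesday.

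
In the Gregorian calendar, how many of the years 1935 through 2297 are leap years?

Multiples of 4 in [1935,2297]: 91.
Of those, multiples of 100: 3 (not leap unless ÷400).
Multiples of 400: 1.
Leap years = 91 − 3 + 1 = 89.

89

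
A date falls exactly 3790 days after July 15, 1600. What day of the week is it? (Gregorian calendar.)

First find the weekday of Jul 15, 1600. Doomsday rule: the anchor day for the 1600s is Tuesday. For year 00: 0÷12 = 0 r 0, and 0÷4 = 0, so 0+0+0 = 0.
Tuesday + 0 ≡ Tuesday — that's 1600's doomsday.
In July the doomsday date is Jul 11.
Jul 15 is 4 days after Jul 11; 4 mod 7 = 4, so Tuesday + 4 = Saturday.
3790 mod 7 = 3, so 3790 days after a Saturday is Saturday + 3 = Tuesday.

Tuesday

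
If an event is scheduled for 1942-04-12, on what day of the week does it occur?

Doomsday rule: the anchor day for the 1900s is Wednesday. For year 42: 42÷12 = 3 r 6, and 6÷4 = 1, so 3+6+1 = 10.
Wednesday + 10 ≡ Saturday — that's 1942's doomsday.
In April the doomsday date is Apr 4.
Apr 12 is 8 days after Apr 4; 8 mod 7 = 1, so Saturday + 1 = Sunday.

Sunday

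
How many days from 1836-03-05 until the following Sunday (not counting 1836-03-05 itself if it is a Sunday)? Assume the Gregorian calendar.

1

Mar 5, 1836 is a Saturday.
From Saturday to the next Sunday is 1 day.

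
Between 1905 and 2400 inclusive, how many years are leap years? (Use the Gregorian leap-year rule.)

Multiples of 4 in [1905,2400]: 124.
Of those, multiples of 100: 5 (not leap unless ÷400).
Multiples of 400: 2.
Leap years = 124 − 5 + 2 = 121.

121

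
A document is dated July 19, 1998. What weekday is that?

Sunday

Doomsday rule: the anchor day for the 1900s is Wednesday. For year 98: 98÷12 = 8 r 2, and 2÷4 = 0, so 8+2+0 = 10.
Wednesday + 10 ≡ Saturday — that's 1998's doomsday.
In July the doomsday date is Jul 11.
Jul 19 is 8 days after Jul 11; 8 mod 7 = 1, so Saturday + 1 = Sunday.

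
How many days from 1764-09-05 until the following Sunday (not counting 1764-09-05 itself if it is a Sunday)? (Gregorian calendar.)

Sep 5, 1764 is a Wednesday.
From Wednesday to the next Sunday is 4 days.

4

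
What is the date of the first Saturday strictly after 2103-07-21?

Jul 21, 2103 is a Saturday.
From Saturday to the next Saturday is 7 days.
Jul 21, 2103 + 7 = Jul 28, 2103.

July 28, 2103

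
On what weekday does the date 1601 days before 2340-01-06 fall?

First find the weekday of Jan 6, 2340. Doomsday rule: the anchor day for the 2300s is Wednesday. For year 40: 40÷12 = 3 r 4, and 4÷4 = 1, so 3+4+1 = 8.
Wednesday + 8 ≡ Thursday — that's 2340's doomsday.
In January the doomsday date is Jan 4 (2340 is a leap year (divisible by 4)).
Jan 6 is 2 days after Jan 4; 2 mod 7 = 2, so Thursday + 2 = Saturday.
1601 mod 7 = 5, so 1601 days before a Saturday is Saturday − 5 = Monday.

Monday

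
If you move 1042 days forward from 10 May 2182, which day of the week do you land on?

First find the weekday of May 10, 2182. Doomsday rule: the anchor day for the 2100s is Sunday. For year 82: 82÷12 = 6 r 10, and 10÷4 = 2, so 6+10+2 = 18.
Sunday + 18 ≡ Thursday — that's 2182's doomsday.
In May the doomsday date is May 9.
May 10 is 1 day after May 9; 1 mod 7 = 1, so Thursday + 1 = Friday.
1042 mod 7 = 6, so 1042 days after a Friday is Friday + 6 = Thursday.

Thursday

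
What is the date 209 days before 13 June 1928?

November 17, 1927

−13 → May 31, 1928 (end of May, 31 days; 196 left).
−31 → Apr 30, 1928 (end of Apr, 30 days; 165 left).
−30 → Mar 31, 1928 (end of Mar, 31 days; 135 left).
−31 → Feb 29, 1928 (end of Feb, 29 days; 104 left).
−29 → Jan 31, 1928 (end of Jan, 31 days; 75 left).
−31 → Dec 31, 1927 (end of Dec, 31 days; 44 left).
−31 → Nov 30, 1927 (end of Nov, 30 days; 13 left).
−13 → Nov 17, 1927.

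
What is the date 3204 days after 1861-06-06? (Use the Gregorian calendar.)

March 15, 1870

+365 (one year) → Jun 6, 1862 (2839 left).
+365 (one year) → Jun 6, 1863 (2474 left).
+366 (one year; includes Feb 29, 1864) → Jun 6, 1864 (2108 left).
+365 (one year) → Jun 6, 1865 (1743 left).
+365 (one year) → Jun 6, 1866 (1378 left).
+365 (one year) → Jun 6, 1867 (1013 left).
+366 (one year; includes Feb 29, 1868) → Jun 6, 1868 (647 left).
+365 (one year) → Jun 6, 1869 (282 left).
Jun has 30 days: +25 → Jul 1, 1869 (257 left).
Jul has 31 days: +31 → Aug 1, 1869 (226 left).
Aug has 31 days: +31 → Sep 1, 1869 (195 left).
Sep has 30 days: +30 → Oct 1, 1869 (165 left).
Oct has 31 days: +31 → Nov 1, 1869 (134 left).
Nov has 30 days: +30 → Dec 1, 1869 (104 left).
Dec has 31 days: +31 → Jan 1, 1870 (73 left).
Jan has 31 days: +31 → Feb 1, 1870 (42 left).
Feb has 28 days: +28 → Mar 1, 1870 (14 left).
+14 → Mar 15, 1870.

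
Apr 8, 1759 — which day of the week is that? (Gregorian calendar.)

Sunday

Doomsday rule: the anchor day for the 1700s is Sunday. For year 59: 59÷12 = 4 r 11, and 11÷4 = 2, so 4+11+2 = 17.
Sunday + 17 ≡ Wednesday — that's 1759's doomsday.
In April the doomsday date is Apr 4.
Apr 8 is 4 days after Apr 4; 4 mod 7 = 4, so Wednesday + 4 = Sunday.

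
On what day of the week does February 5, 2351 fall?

Doomsday rule: the anchor day for the 2300s is Wednesday. For year 51: 51÷12 = 4 r 3, and 3÷4 = 0, so 4+3+0 = 7.
Wednesday + 7 ≡ Wednesday — that's 2351's doomsday.
In February the doomsday date is Feb 28 (2351 is not a leap year).
Feb 5 is 23 days before Feb 28; 23 mod 7 = 2, so Wednesday − 2 = Monday.

Monday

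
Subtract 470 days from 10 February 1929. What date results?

October 29, 1927

−366 (one year; includes Feb 29, 1928) → Feb 10, 1928 (104 left).
−10 → Jan 31, 1928 (end of Jan, 31 days; 94 left).
−31 → Dec 31, 1927 (end of Dec, 31 days; 63 left).
−31 → Nov 30, 1927 (end of Nov, 30 days; 32 left).
−30 → Oct 31, 1927 (end of Oct, 31 days; 2 left).
−2 → Oct 29, 1927.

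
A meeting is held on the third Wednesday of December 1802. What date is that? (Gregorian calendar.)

December 1, 1802 is a Wednesday.
The first Wednesday is therefore December 1 (same day).
The third Wednesday is 1 + 2×7 = December 15.

December 15, 1802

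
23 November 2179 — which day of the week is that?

Tuesday

January 1, 2179 is a Friday.
Jan 1, 2179 → Feb 1, 2179: 31 days (January has 31).
Feb 1, 2179 → Mar 1, 2179: 28 days (February has 28).
Mar 1, 2179 → Apr 1, 2179: 31 days (March has 31).
Apr 1, 2179 → May 1, 2179: 30 days (April has 30).
May 1, 2179 → Jun 1, 2179: 31 days (May has 31).
Jun 1, 2179 → Jul 1, 2179: 30 days (June has 30).
Jul 1, 2179 → Aug 1, 2179: 31 days (July has 31).
Aug 1, 2179 → Sep 1, 2179: 31 days (August has 31).
Sep 1, 2179 → Oct 1, 2179: 30 days (September has 30).
Oct 1, 2179 → Nov 1, 2179: 31 days (October has 31).
Nov 1, 2179 → Nov 23, 2179: 22 days.
Total: 326 days.
326 mod 7 = 4, so Friday + 4 = Tuesday.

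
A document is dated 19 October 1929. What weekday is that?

Saturday

Doomsday rule: the anchor day for the 1900s is Wednesday. For year 29: 29÷12 = 2 r 5, and 5÷4 = 1, so 2+5+1 = 8.
Wednesday + 8 ≡ Thursday — that's 1929's doomsday.
In October the doomsday date is Oct 10.
Oct 19 is 9 days after Oct 10; 9 mod 7 = 2, so Thursday + 2 = Saturday.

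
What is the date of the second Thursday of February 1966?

February 1, 1966 is a Tuesday.
The first Thursday is therefore February 3 (2 days later).
The second Thursday is 3 + 1×7 = February 10.

February 10, 1966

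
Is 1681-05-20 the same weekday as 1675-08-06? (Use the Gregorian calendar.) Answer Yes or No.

Yes

From Aug 6, 1675 to May 20, 1681 is 2114 days.
2114 mod 7 = 0, so they are the same weekday.
(Aug 6, 1675 is a Tuesday; May 20, 1681 is a Tuesday.)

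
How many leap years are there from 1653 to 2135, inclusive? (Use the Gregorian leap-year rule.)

116

Multiples of 4 in [1653,2135]: 120.
Of those, multiples of 100: 5 (not leap unless ÷400).
Multiples of 400: 1.
Leap years = 120 − 5 + 1 = 116.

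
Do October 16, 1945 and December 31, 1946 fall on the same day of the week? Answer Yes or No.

From Oct 16, 1945 to Dec 31, 1946 is 441 days.
441 mod 7 = 0, so they are the same weekday.
(Oct 16, 1945 is a Tuesday; Dec 31, 1946 is a Tuesday.)

Yes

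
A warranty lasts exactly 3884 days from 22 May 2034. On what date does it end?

January 8, 2045

+365 (one year) → May 22, 2035 (3519 left).
+366 (one year; includes Feb 29, 2036) → May 22, 2036 (3153 left).
+365 (one year) → May 22, 2037 (2788 left).
+365 (one year) → May 22, 2038 (2423 left).
+365 (one year) → May 22, 2039 (2058 left).
+366 (one year; includes Feb 29, 2040) → May 22, 2040 (1692 left).
+365 (one year) → May 22, 2041 (1327 left).
+365 (one year) → May 22, 2042 (962 left).
+365 (one year) → May 22, 2043 (597 left).
+366 (one year; includes Feb 29, 2044) → May 22, 2044 (231 left).
May has 31 days: +10 → Jun 1, 2044 (221 left).
Jun has 30 days: +30 → Jul 1, 2044 (191 left).
Jul has 31 days: +31 → Aug 1, 2044 (160 left).
Aug has 31 days: +31 → Sep 1, 2044 (129 left).
Sep has 30 days: +30 → Oct 1, 2044 (99 left).
Oct has 31 days: +31 → Nov 1, 2044 (68 left).
Nov has 30 days: +30 → Dec 1, 2044 (38 left).
Dec has 31 days: +31 → Jan 1, 2045 (7 left).
+7 → Jan 8, 2045.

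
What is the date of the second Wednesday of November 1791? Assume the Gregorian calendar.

November 9, 1791

November 1, 1791 is a Tuesday.
The first Wednesday is therefore November 2 (1 days later).
The second Wednesday is 2 + 1×7 = November 9.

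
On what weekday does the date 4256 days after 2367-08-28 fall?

Monday

First find the weekday of Aug 28, 2367. Doomsday rule: the anchor day for the 2300s is Wednesday. For year 67: 67÷12 = 5 r 7, and 7÷4 = 1, so 5+7+1 = 13.
Wednesday + 13 ≡ Tuesday — that's 2367's doomsday.
In August the doomsday date is Aug 8.
Aug 28 is 20 days after Aug 8; 20 mod 7 = 6, so Tuesday + 6 = Monday.
4256 mod 7 = 0, so 4256 days after a Monday is Monday + 0 = Monday.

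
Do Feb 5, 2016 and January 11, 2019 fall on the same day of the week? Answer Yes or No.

Yes

From Feb 5, 2016 to Jan 11, 2019 is 1071 days.
1071 mod 7 = 0, so they are the same weekday.
(Feb 5, 2016 is a Friday; Jan 11, 2019 is a Friday.)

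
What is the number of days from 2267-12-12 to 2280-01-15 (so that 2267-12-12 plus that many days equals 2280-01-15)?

4417

Dec 12, 2267 → Dec 12, 2268: 366 days (Feb 29, 2268 is in that span).
Dec 12, 2268 → Dec 12, 2269: 365 days.
Dec 12, 2269 → Dec 12, 2270: 365 days.
Dec 12, 2270 → Dec 12, 2271: 365 days.
Dec 12, 2271 → Dec 12, 2272: 366 days (Feb 29, 2272 is in that span).
Dec 12, 2272 → Dec 12, 2273: 365 days.
Dec 12, 2273 → Dec 12, 2274: 365 days.
Dec 12, 2274 → Dec 12, 2275: 365 days.
Dec 12, 2275 → Dec 12, 2276: 366 days (Feb 29, 2276 is in that span).
Dec 12, 2276 → Dec 12, 2277: 365 days.
Dec 12, 2277 → Dec 12, 2278: 365 days.
Dec 12, 2278 → Jan 12, 2279: 31 days (December has 31).
Jan 12, 2279 → Feb 12, 2279: 31 days (January has 31).
Feb 12, 2279 → Mar 12, 2279: 28 days (February has 28).
Mar 12, 2279 → Apr 12, 2279: 31 days (March has 31).
Apr 12, 2279 → May 12, 2279: 30 days (April has 30).
May 12, 2279 → Jun 12, 2279: 31 days (May has 31).
Jun 12, 2279 → Jul 12, 2279: 30 days (June has 30).
Jul 12, 2279 → Aug 12, 2279: 31 days (July has 31).
Aug 12, 2279 → Sep 12, 2279: 31 days (August has 31).
Sep 12, 2279 → Oct 12, 2279: 30 days (September has 30).
Oct 12, 2279 → Nov 12, 2279: 31 days (October has 31).
Nov 12, 2279 → Dec 12, 2279: 30 days (November has 30).
Dec 12, 2279 → Jan 12, 2280: 31 days (December has 31).
Jan 12, 2280 → Jan 15, 2280: 3 days.
Total: 4417 days.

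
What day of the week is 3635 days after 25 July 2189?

First find the weekday of Jul 25, 2189. Doomsday rule: the anchor day for the 2100s is Sunday. For year 89: 89÷12 = 7 r 5, and 5÷4 = 1, so 7+5+1 = 13.
Sunday + 13 ≡ Saturday — that's 2189's doomsday.
In July the doomsday date is Jul 11.
Jul 25 is 14 days after Jul 11; 14 mod 7 = 0, so Saturday + 0 = Saturday.
3635 mod 7 = 2, so 3635 days after a Saturday is Saturday + 2 = Monday.

Monday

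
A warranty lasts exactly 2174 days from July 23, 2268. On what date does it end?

+365 (one year) → Jul 23, 2269 (1809 left).
+365 (one year) → Jul 23, 2270 (1444 left).
+365 (one year) → Jul 23, 2271 (1079 left).
+366 (one year; includes Feb 29, 2272) → Jul 23, 2272 (713 left).
+365 (one year) → Jul 23, 2273 (348 left).
Jul has 31 days: +9 → Aug 1, 2273 (339 left).
Aug has 31 days: +31 → Sep 1, 2273 (308 left).
Sep has 30 days: +30 → Oct 1, 2273 (278 left).
Oct has 31 days: +31 → Nov 1, 2273 (247 left).
Nov has 30 days: +30 → Dec 1, 2273 (217 left).
Dec has 31 days: +31 → Jan 1, 2274 (186 left).
Jan has 31 days: +31 → Feb 1, 2274 (155 left).
Feb has 28 days: +28 → Mar 1, 2274 (127 left).
Mar has 31 days: +31 → Apr 1, 2274 (96 left).
Apr has 30 days: +30 → May 1, 2274 (66 left).
May has 31 days: +31 → Jun 1, 2274 (35 left).
Jun has 30 days: +30 → Jul 1, 2274 (5 left).
+5 → Jul 6, 2274.

July 6, 2274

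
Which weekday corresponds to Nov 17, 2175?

January 1, 2175 is a Sunday.
Jan 1, 2175 → Feb 1, 2175: 31 days (January has 31).
Feb 1, 2175 → Mar 1, 2175: 28 days (February has 28).
Mar 1, 2175 → Apr 1, 2175: 31 days (March has 31).
Apr 1, 2175 → May 1, 2175: 30 days (April has 30).
May 1, 2175 → Jun 1, 2175: 31 days (May has 31).
Jun 1, 2175 → Jul 1, 2175: 30 days (June has 30).
Jul 1, 2175 → Aug 1, 2175: 31 days (July has 31).
Aug 1, 2175 → Sep 1, 2175: 31 days (August has 31).
Sep 1, 2175 → Oct 1, 2175: 30 days (September has 30).
Oct 1, 2175 → Nov 1, 2175: 31 days (October has 31).
Nov 1, 2175 → Nov 17, 2175: 16 days.
Total: 320 days.
320 mod 7 = 5, so Sunday + 5 = Friday.

Friday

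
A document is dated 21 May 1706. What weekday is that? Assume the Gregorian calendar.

Doomsday rule: the anchor day for the 1700s is Sunday. For year 06: 6÷12 = 0 r 6, and 6÷4 = 1, so 0+6+1 = 7.
Sunday + 7 ≡ Sunday — that's 1706's doomsday.
In May the doomsday date is May 9.
May 21 is 12 days after May 9; 12 mod 7 = 5, so Sunday + 5 = Friday.

Friday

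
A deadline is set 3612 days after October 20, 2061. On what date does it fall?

September 10, 2071

+365 (one year) → Oct 20, 2062 (3247 left).
+365 (one year) → Oct 20, 2063 (2882 left).
+366 (one year; includes Feb 29, 2064) → Oct 20, 2064 (2516 left).
+365 (one year) → Oct 20, 2065 (2151 left).
+365 (one year) → Oct 20, 2066 (1786 left).
+365 (one year) → Oct 20, 2067 (1421 left).
+366 (one year; includes Feb 29, 2068) → Oct 20, 2068 (1055 left).
+365 (one year) → Oct 20, 2069 (690 left).
+365 (one year) → Oct 20, 2070 (325 left).
Oct has 31 days: +12 → Nov 1, 2070 (313 left).
Nov has 30 days: +30 → Dec 1, 2070 (283 left).
Dec has 31 days: +31 → Jan 1, 2071 (252 left).
Jan has 31 days: +31 → Feb 1, 2071 (221 left).
Feb has 28 days: +28 → Mar 1, 2071 (193 left).
Mar has 31 days: +31 → Apr 1, 2071 (162 left).
Apr has 30 days: +30 → May 1, 2071 (132 left).
May has 31 days: +31 → Jun 1, 2071 (101 left).
Jun has 30 days: +30 → Jul 1, 2071 (71 left).
Jul has 31 days: +31 → Aug 1, 2071 (40 left).
Aug has 31 days: +31 → Sep 1, 2071 (9 left).
+9 → Sep 10, 2071.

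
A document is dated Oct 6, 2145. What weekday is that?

Doomsday rule: the anchor day for the 2100s is Sunday. For year 45: 45÷12 = 3 r 9, and 9÷4 = 2, so 3+9+2 = 14.
Sunday + 14 ≡ Sunday — that's 2145's doomsday.
In October the doomsday date is Oct 10.
Oct 6 is 4 days before Oct 10; 4 mod 7 = 4, so Sunday − 4 = Wednesday.

Wednesday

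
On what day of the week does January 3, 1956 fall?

Tuesday

Doomsday rule: the anchor day for the 1900s is Wednesday. For year 56: 56÷12 = 4 r 8, and 8÷4 = 2, so 4+8+2 = 14.
Wednesday + 14 ≡ Wednesday — that's 1956's doomsday.
In January the doomsday date is Jan 4 (1956 is a leap year (divisible by 4)).
Jan 3 is 1 day before Jan 4; 1 mod 7 = 1, so Wednesday − 1 = Tuesday.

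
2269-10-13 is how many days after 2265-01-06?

1741

Jan 6, 2265 → Jan 6, 2266: 365 days.
Jan 6, 2266 → Jan 6, 2267: 365 days.
Jan 6, 2267 → Jan 6, 2268: 365 days.
Jan 6, 2268 → Jan 6, 2269: 366 days (Feb 29, 2268 is in that span).
Jan 6, 2269 → Feb 6, 2269: 31 days (January has 31).
Feb 6, 2269 → Mar 6, 2269: 28 days (February has 28).
Mar 6, 2269 → Apr 6, 2269: 31 days (March has 31).
Apr 6, 2269 → May 6, 2269: 30 days (April has 30).
May 6, 2269 → Jun 6, 2269: 31 days (May has 31).
Jun 6, 2269 → Jul 6, 2269: 30 days (June has 30).
Jul 6, 2269 → Aug 6, 2269: 31 days (July has 31).
Aug 6, 2269 → Sep 6, 2269: 31 days (August has 31).
Sep 6, 2269 → Oct 6, 2269: 30 days (September has 30).
Oct 6, 2269 → Oct 13, 2269: 7 days.
Total: 1741 days.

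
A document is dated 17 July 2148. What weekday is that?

Wednesday

Doomsday rule: the anchor day for the 2100s is Sunday. For year 48: 48÷12 = 4 r 0, and 0÷4 = 0, so 4+0+0 = 4.
Sunday + 4 ≡ Thursday — that's 2148's doomsday.
In July the doomsday date is Jul 11.
Jul 17 is 6 days after Jul 11; 6 mod 7 = 6, so Thursday + 6 = Wednesday.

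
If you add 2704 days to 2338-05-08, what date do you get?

October 2, 2345

+365 (one year) → May 8, 2339 (2339 left).
+366 (one year; includes Feb 29, 2340) → May 8, 2340 (1973 left).
+365 (one year) → May 8, 2341 (1608 left).
+365 (one year) → May 8, 2342 (1243 left).
+365 (one year) → May 8, 2343 (878 left).
+366 (one year; includes Feb 29, 2344) → May 8, 2344 (512 left).
+365 (one year) → May 8, 2345 (147 left).
May has 31 days: +24 → Jun 1, 2345 (123 left).
Jun has 30 days: +30 → Jul 1, 2345 (93 left).
Jul has 31 days: +31 → Aug 1, 2345 (62 left).
Aug has 31 days: +31 → Sep 1, 2345 (31 left).
Sep has 30 days: +30 → Oct 1, 2345 (1 left).
+1 → Oct 2, 2345.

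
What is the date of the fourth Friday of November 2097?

November 22, 2097

November 1, 2097 is a Friday.
The first Friday is therefore November 1 (same day).
The fourth Friday is 1 + 3×7 = November 22.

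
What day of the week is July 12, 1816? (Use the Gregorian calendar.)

Doomsday rule: the anchor day for the 1800s is Friday. For year 16: 16÷12 = 1 r 4, and 4÷4 = 1, so 1+4+1 = 6.
Friday + 6 ≡ Thursday — that's 1816's doomsday.
In July the doomsday date is Jul 11.
Jul 12 is 1 day after Jul 11; 1 mod 7 = 1, so Thursday + 1 = Friday.

Friday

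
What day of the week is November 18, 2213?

Thursday

Doomsday rule: the anchor day for the 2200s is Friday. For year 13: 13÷12 = 1 r 1, and 1÷4 = 0, so 1+1+0 = 2.
Friday + 2 ≡ Sunday — that's 2213's doomsday.
In November the doomsday date is Nov 7.
Nov 18 is 11 days after Nov 7; 11 mod 7 = 4, so Sunday + 4 = Thursday.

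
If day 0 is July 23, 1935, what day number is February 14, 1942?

2398

Jul 23, 1935 → Jul 23, 1936: 366 days (Feb 29, 1936 is in that span).
Jul 23, 1936 → Jul 23, 1937: 365 days.
Jul 23, 1937 → Jul 23, 1938: 365 days.
Jul 23, 1938 → Jul 23, 1939: 365 days.
Jul 23, 1939 → Jul 23, 1940: 366 days (Feb 29, 1940 is in that span).
Jul 23, 1940 → Jul 23, 1941: 365 days.
Jul 23, 1941 → Aug 23, 1941: 31 days (July has 31).
Aug 23, 1941 → Sep 23, 1941: 31 days (August has 31).
Sep 23, 1941 → Oct 23, 1941: 30 days (September has 30).
Oct 23, 1941 → Nov 23, 1941: 31 days (October has 31).
Nov 23, 1941 → Dec 23, 1941: 30 days (November has 30).
Dec 23, 1941 → Jan 23, 1942: 31 days (December has 31).
Jan 23, 1942 → Feb 14, 1942: 22 days.
Total: 2398 days.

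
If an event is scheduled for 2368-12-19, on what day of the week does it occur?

Thursday

Doomsday rule: the anchor day for the 2300s is Wednesday. For year 68: 68÷12 = 5 r 8, and 8÷4 = 2, so 5+8+2 = 15.
Wednesday + 15 ≡ Thursday — that's 2368's doomsday.
In December the doomsday date is Dec 12.
Dec 19 is 7 days after Dec 12; 7 mod 7 = 0, so Thursday + 0 = Thursday.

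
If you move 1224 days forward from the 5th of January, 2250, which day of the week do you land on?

First find the weekday of Jan 5, 2250. Doomsday rule: the anchor day for the 2200s is Friday. For year 50: 50÷12 = 4 r 2, and 2÷4 = 0, so 4+2+0 = 6.
Friday + 6 ≡ Thursday — that's 2250's doomsday.
In January the doomsday date is Jan 3 (2250 is not a leap year).
Jan 5 is 2 days after Jan 3; 2 mod 7 = 2, so Thursday + 2 = Saturday.
1224 mod 7 = 6, so 1224 days after a Saturday is Saturday + 6 = Friday.

Friday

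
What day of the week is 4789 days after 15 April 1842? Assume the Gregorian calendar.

Saturday

First find the weekday of Apr 15, 1842. Doomsday rule: the anchor day for the 1800s is Friday. For year 42: 42÷12 = 3 r 6, and 6÷4 = 1, so 3+6+1 = 10.
Friday + 10 ≡ Monday — that's 1842's doomsday.
In April the doomsday date is Apr 4.
Apr 15 is 11 days after Apr 4; 11 mod 7 = 4, so Monday + 4 = Friday.
4789 mod 7 = 1, so 4789 days after a Friday is Friday + 1 = Saturday.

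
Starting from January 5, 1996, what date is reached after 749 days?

+366 (one year; includes Feb 29, 1996) → Jan 5, 1997 (383 left).
Jan has 31 days: +27 → Feb 1, 1997 (356 left).
Feb has 28 days: +28 → Mar 1, 1997 (328 left).
Mar has 31 days: +31 → Apr 1, 1997 (297 left).
Apr has 30 days: +30 → May 1, 1997 (267 left).
May has 31 days: +31 → Jun 1, 1997 (236 left).
Jun has 30 days: +30 → Jul 1, 1997 (206 left).
Jul has 31 days: +31 → Aug 1, 1997 (175 left).
Aug has 31 days: +31 → Sep 1, 1997 (144 left).
Sep has 30 days: +30 → Oct 1, 1997 (114 left).
Oct has 31 days: +31 → Nov 1, 1997 (83 left).
Nov has 30 days: +30 → Dec 1, 1997 (53 left).
Dec has 31 days: +31 → Jan 1, 1998 (22 left).
+22 → Jan 23, 1998.

January 23, 1998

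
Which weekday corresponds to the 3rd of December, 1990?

January 1, 1990 is a Monday.
Jan 1, 1990 → Feb 1, 1990: 31 days (January has 31).
Feb 1, 1990 → Mar 1, 1990: 28 days (February has 28).
Mar 1, 1990 → Apr 1, 1990: 31 days (March has 31).
Apr 1, 1990 → May 1, 1990: 30 days (April has 30).
May 1, 1990 → Jun 1, 1990: 31 days (May has 31).
Jun 1, 1990 → Jul 1, 1990: 30 days (June has 30).
Jul 1, 1990 → Aug 1, 1990: 31 days (July has 31).
Aug 1, 1990 → Sep 1, 1990: 31 days (August has 31).
Sep 1, 1990 → Oct 1, 1990: 30 days (September has 30).
Oct 1, 1990 → Nov 1, 1990: 31 days (October has 31).
Nov 1, 1990 → Dec 1, 1990: 30 days (November has 30).
Dec 1, 1990 → Dec 3, 1990: 2 days.
Total: 336 days.
336 mod 7 = 0, so Monday + 0 = Monday.

Monday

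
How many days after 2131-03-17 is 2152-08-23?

7830

Mar 17, 2131 → Mar 17, 2132: 366 days (Feb 29, 2132 is in that span).
Mar 17, 2132 → Mar 17, 2133: 365 days.
Mar 17, 2133 → Mar 17, 2134: 365 days.
Mar 17, 2134 → Mar 17, 2135: 365 days.
Mar 17, 2135 → Mar 17, 2136: 366 days (Feb 29, 2136 is in that span).
Mar 17, 2136 → Mar 17, 2137: 365 days.
Mar 17, 2137 → Mar 17, 2138: 365 days.
Mar 17, 2138 → Mar 17, 2139: 365 days.
Mar 17, 2139 → Mar 17, 2140: 366 days (Feb 29, 2140 is in that span).
Mar 17, 2140 → Mar 17, 2141: 365 days.
Mar 17, 2141 → Mar 17, 2142: 365 days.
Mar 17, 2142 → Mar 17, 2143: 365 days.
Mar 17, 2143 → Mar 17, 2144: 366 days (Feb 29, 2144 is in that span).
Mar 17, 2144 → Mar 17, 2145: 365 days.
Mar 17, 2145 → Mar 17, 2146: 365 days.
Mar 17, 2146 → Mar 17, 2147: 365 days.
Mar 17, 2147 → Mar 17, 2148: 366 days (Feb 29, 2148 is in that span).
Mar 17, 2148 → Mar 17, 2149: 365 days.
Mar 17, 2149 → Mar 17, 2150: 365 days.
Mar 17, 2150 → Mar 17, 2151: 365 days.
Mar 17, 2151 → Mar 17, 2152: 366 days (Feb 29, 2152 is in that span).
Mar 17, 2152 → Apr 17, 2152: 31 days (March has 31).
Apr 17, 2152 → May 17, 2152: 30 days (April has 30).
May 17, 2152 → Jun 17, 2152: 31 days (May has 31).
Jun 17, 2152 → Jul 17, 2152: 30 days (June has 30).
Jul 17, 2152 → Aug 17, 2152: 31 days (July has 31).
Aug 17, 2152 → Aug 23, 2152: 6 days.
Total: 7830 days.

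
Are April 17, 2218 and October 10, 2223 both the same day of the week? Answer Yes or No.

From Apr 17, 2218 to Oct 10, 2223 is 2002 days.
2002 mod 7 = 0, so they are the same weekday.
(Apr 17, 2218 is a Friday; Oct 10, 2223 is a Friday.)

Yes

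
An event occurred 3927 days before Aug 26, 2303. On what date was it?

November 23, 2292

−365 (one year) → Aug 26, 2302 (3562 left).
−365 (one year) → Aug 26, 2301 (3197 left).
−365 (one year) → Aug 26, 2300 (2832 left).
−365 (one year) → Aug 26, 2299 (2467 left).
−365 (one year) → Aug 26, 2298 (2102 left).
−365 (one year) → Aug 26, 2297 (1737 left).
−365 (one year) → Aug 26, 2296 (1372 left).
−366 (one year; includes Feb 29, 2296) → Aug 26, 2295 (1006 left).
−365 (one year) → Aug 26, 2294 (641 left).
−365 (one year) → Aug 26, 2293 (276 left).
−26 → Jul 31, 2293 (end of Jul, 31 days; 250 left).
−31 → Jun 30, 2293 (end of Jun, 30 days; 219 left).
−30 → May 31, 2293 (end of May, 31 days; 189 left).
−31 → Apr 30, 2293 (end of Apr, 30 days; 158 left).
−30 → Mar 31, 2293 (end of Mar, 31 days; 128 left).
−31 → Feb 28, 2293 (end of Feb, 28 days; 97 left).
−28 → Jan 31, 2293 (end of Jan, 31 days; 69 left).
−31 → Dec 31, 2292 (end of Dec, 31 days; 38 left).
−31 → Nov 30, 2292 (end of Nov, 30 days; 7 left).
−7 → Nov 23, 2292.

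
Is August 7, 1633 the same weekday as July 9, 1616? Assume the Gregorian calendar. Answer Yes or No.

No

From Jul 9, 1616 to Aug 7, 1633 is 6238 days.
6238 mod 7 = 1, so they are different weekdays.
(Jul 9, 1616 is a Saturday; Aug 7, 1633 is a Sunday.)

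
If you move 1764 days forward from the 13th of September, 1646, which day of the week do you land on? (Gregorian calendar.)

First find the weekday of Sep 13, 1646. Doomsday rule: the anchor day for the 1600s is Tuesday. For year 46: 46÷12 = 3 r 10, and 10÷4 = 2, so 3+10+2 = 15.
Tuesday + 15 ≡ Wednesday — that's 1646's doomsday.
In September the doomsday date is Sep 5.
Sep 13 is 8 days after Sep 5; 8 mod 7 = 1, so Wednesday + 1 = Thursday.
1764 mod 7 = 0, so 1764 days after a Thursday is Thursday + 0 = Thursday.

Thursday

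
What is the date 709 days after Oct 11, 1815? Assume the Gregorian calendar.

September 19, 1817

+366 (one year; includes Feb 29, 1816) → Oct 11, 1816 (343 left).
Oct has 31 days: +21 → Nov 1, 1816 (322 left).
Nov has 30 days: +30 → Dec 1, 1816 (292 left).
Dec has 31 days: +31 → Jan 1, 1817 (261 left).
Jan has 31 days: +31 → Feb 1, 1817 (230 left).
Feb has 28 days: +28 → Mar 1, 1817 (202 left).
Mar has 31 days: +31 → Apr 1, 1817 (171 left).
Apr has 30 days: +30 → May 1, 1817 (141 left).
May has 31 days: +31 → Jun 1, 1817 (110 left).
Jun has 30 days: +30 → Jul 1, 1817 (80 left).
Jul has 31 days: +31 → Aug 1, 1817 (49 left).
Aug has 31 days: +31 → Sep 1, 1817 (18 left).
+18 → Sep 19, 1817.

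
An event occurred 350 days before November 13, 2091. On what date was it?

−13 → Oct 31, 2091 (end of Oct, 31 days; 337 left).
−31 → Sep 30, 2091 (end of Sep, 30 days; 306 left).
−30 → Aug 31, 2091 (end of Aug, 31 days; 276 left).
−31 → Jul 31, 2091 (end of Jul, 31 days; 245 left).
−31 → Jun 30, 2091 (end of Jun, 30 days; 214 left).
−30 → May 31, 2091 (end of May, 31 days; 184 left).
−31 → Apr 30, 2091 (end of Apr, 30 days; 153 left).
−30 → Mar 31, 2091 (end of Mar, 31 days; 123 left).
−31 → Feb 28, 2091 (end of Feb, 28 days; 92 left).
−28 → Jan 31, 2091 (end of Jan, 31 days; 64 left).
−31 → Dec 31, 2090 (end of Dec, 31 days; 33 left).
−31 → Nov 30, 2090 (end of Nov, 30 days; 2 left).
−2 → Nov 28, 2090.

November 28, 2090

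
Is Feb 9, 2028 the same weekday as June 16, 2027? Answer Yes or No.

Yes

From Jun 16, 2027 to Feb 9, 2028 is 238 days.
238 mod 7 = 0, so they are the same weekday.
(Jun 16, 2027 is a Wednesday; Feb 9, 2028 is a Wednesday.)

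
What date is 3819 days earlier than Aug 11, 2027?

February 25, 2017

−365 (one year) → Aug 11, 2026 (3454 left).
−365 (one year) → Aug 11, 2025 (3089 left).
−365 (one year) → Aug 11, 2024 (2724 left).
−366 (one year; includes Feb 29, 2024) → Aug 11, 2023 (2358 left).
−365 (one year) → Aug 11, 2022 (1993 left).
−365 (one year) → Aug 11, 2021 (1628 left).
−365 (one year) → Aug 11, 2020 (1263 left).
−366 (one year; includes Feb 29, 2020) → Aug 11, 2019 (897 left).
−365 (one year) → Aug 11, 2018 (532 left).
−365 (one year) → Aug 11, 2017 (167 left).
−11 → Jul 31, 2017 (end of Jul, 31 days; 156 left).
−31 → Jun 30, 2017 (end of Jun, 30 days; 125 left).
−30 → May 31, 2017 (end of May, 31 days; 95 left).
−31 → Apr 30, 2017 (end of Apr, 30 days; 64 left).
−30 → Mar 31, 2017 (end of Mar, 31 days; 34 left).
−31 → Feb 28, 2017 (end of Feb, 28 days; 3 left).
−3 → Feb 25, 2017.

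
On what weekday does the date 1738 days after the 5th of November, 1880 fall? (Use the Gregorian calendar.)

Nov 5, 1880 is a Friday.
1738 mod 7 = 2, so 1738 days after a Friday is Friday + 2 = Sunday.

Sunday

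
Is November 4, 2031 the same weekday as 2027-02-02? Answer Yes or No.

From Feb 2, 2027 to Nov 4, 2031 is 1736 days.
1736 mod 7 = 0, so they are the same weekday.
(Feb 2, 2027 is a Tuesday; Nov 4, 2031 is a Tuesday.)

Yes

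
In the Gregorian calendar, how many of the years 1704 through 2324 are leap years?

Multiples of 4 in [1704,2324]: 156.
Of those, multiples of 100: 6 (not leap unless ÷400).
Multiples of 400: 1.
Leap years = 156 − 6 + 1 = 151.

151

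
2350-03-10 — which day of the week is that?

Doomsday rule: the anchor day for the 2300s is Wednesday. For year 50: 50÷12 = 4 r 2, and 2÷4 = 0, so 4+2+0 = 6.
Wednesday + 6 ≡ Tuesday — that's 2350's doomsday.
In March the doomsday date is Mar 14.
Mar 10 is 4 days before Mar 14; 4 mod 7 = 4, so Tuesday − 4 = Friday.

Friday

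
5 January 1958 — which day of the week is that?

Sunday

January 1, 1958 is a Wednesday.
Jan 1, 1958 → Jan 5, 1958: 4 days.
Total: 4 days.
4 mod 7 = 4, so Wednesday + 4 = Sunday.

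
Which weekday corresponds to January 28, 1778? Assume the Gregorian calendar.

Wednesday

Doomsday rule: the anchor day for the 1700s is Sunday. For year 78: 78÷12 = 6 r 6, and 6÷4 = 1, so 6+6+1 = 13.
Sunday + 13 ≡ Saturday — that's 1778's doomsday.
In January the doomsday date is Jan 3 (1778 is not a leap year).
Jan 28 is 25 days after Jan 3; 25 mod 7 = 4, so Saturday + 4 = Wednesday.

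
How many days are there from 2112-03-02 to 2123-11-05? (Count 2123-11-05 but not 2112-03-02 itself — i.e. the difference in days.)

Mar 2, 2112 → Mar 2, 2113: 365 days.
Mar 2, 2113 → Mar 2, 2114: 365 days.
Mar 2, 2114 → Mar 2, 2115: 365 days.
Mar 2, 2115 → Mar 2, 2116: 366 days (Feb 29, 2116 is in that span).
Mar 2, 2116 → Mar 2, 2117: 365 days.
Mar 2, 2117 → Mar 2, 2118: 365 days.
Mar 2, 2118 → Mar 2, 2119: 365 days.
Mar 2, 2119 → Mar 2, 2120: 366 days (Feb 29, 2120 is in that span).
Mar 2, 2120 → Mar 2, 2121: 365 days.
Mar 2, 2121 → Mar 2, 2122: 365 days.
Mar 2, 2122 → Mar 2, 2123: 365 days.
Mar 2, 2123 → Apr 2, 2123: 31 days (March has 31).
Apr 2, 2123 → May 2, 2123: 30 days (April has 30).
May 2, 2123 → Jun 2, 2123: 31 days (May has 31).
Jun 2, 2123 → Jul 2, 2123: 30 days (June has 30).
Jul 2, 2123 → Aug 2, 2123: 31 days (July has 31).
Aug 2, 2123 → Sep 2, 2123: 31 days (August has 31).
Sep 2, 2123 → Oct 2, 2123: 30 days (September has 30).
Oct 2, 2123 → Nov 2, 2123: 31 days (October has 31).
Nov 2, 2123 → Nov 5, 2123: 3 days.
Total: 4265 days.

4265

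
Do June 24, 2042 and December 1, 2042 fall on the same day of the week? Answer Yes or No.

No

From Jun 24, 2042 to Dec 1, 2042 is 160 days.
160 mod 7 = 6, so they are different weekdays.
(Jun 24, 2042 is a Tuesday; Dec 1, 2042 is a Monday.)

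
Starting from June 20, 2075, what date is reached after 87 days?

September 15, 2075

Jun has 30 days: +11 → Jul 1, 2075 (76 left).
Jul has 31 days: +31 → Aug 1, 2075 (45 left).
Aug has 31 days: +31 → Sep 1, 2075 (14 left).
+14 → Sep 15, 2075.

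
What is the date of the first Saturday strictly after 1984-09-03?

Sep 3, 1984 is a Monday.
From Monday to the next Saturday is 5 days.
Sep 3, 1984 + 5 = Sep 8, 1984.

September 8, 1984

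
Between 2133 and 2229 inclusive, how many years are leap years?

23

Multiples of 4 in [2133,2229]: 24.
Of those, multiples of 100: 1 (not leap unless ÷400).
Multiples of 400: 0.
Leap years = 24 − 1 + 0 = 23.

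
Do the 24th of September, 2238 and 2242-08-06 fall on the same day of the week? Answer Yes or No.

From Sep 24, 2238 to Aug 6, 2242 is 1412 days.
1412 mod 7 = 5, so they are different weekdays.
(Sep 24, 2238 is a Monday; Aug 6, 2242 is a Saturday.)

No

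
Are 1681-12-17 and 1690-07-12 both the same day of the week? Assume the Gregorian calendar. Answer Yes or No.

Yes

From Dec 17, 1681 to Jul 12, 1690 is 3129 days.
3129 mod 7 = 0, so they are the same weekday.
(Dec 17, 1681 is a Wednesday; Jul 12, 1690 is a Wednesday.)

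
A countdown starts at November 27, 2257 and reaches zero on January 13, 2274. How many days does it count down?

5891

Nov 27, 2257 → Nov 27, 2258: 365 days.
Nov 27, 2258 → Nov 27, 2259: 365 days.
Nov 27, 2259 → Nov 27, 2260: 366 days (Feb 29, 2260 is in that span).
Nov 27, 2260 → Nov 27, 2261: 365 days.
Nov 27, 2261 → Nov 27, 2262: 365 days.
Nov 27, 2262 → Nov 27, 2263: 365 days.
Nov 27, 2263 → Nov 27, 2264: 366 days (Feb 29, 2264 is in that span).
Nov 27, 2264 → Nov 27, 2265: 365 days.
Nov 27, 2265 → Nov 27, 2266: 365 days.
Nov 27, 2266 → Nov 27, 2267: 365 days.
Nov 27, 2267 → Nov 27, 2268: 366 days (Feb 29, 2268 is in that span).
Nov 27, 2268 → Nov 27, 2269: 365 days.
Nov 27, 2269 → Nov 27, 2270: 365 days.
Nov 27, 2270 → Nov 27, 2271: 365 days.
Nov 27, 2271 → Nov 27, 2272: 366 days (Feb 29, 2272 is in that span).
Nov 27, 2272 → Nov 27, 2273: 365 days.
Nov 27, 2273 → Dec 27, 2273: 30 days (November has 30).
Dec 27, 2273 → Jan 13, 2274: 17 days.
Total: 5891 days.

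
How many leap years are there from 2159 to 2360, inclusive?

Multiples of 4 in [2159,2360]: 51.
Of those, multiples of 100: 2 (not leap unless ÷400).
Multiples of 400: 0.
Leap years = 51 − 2 + 0 = 49.

49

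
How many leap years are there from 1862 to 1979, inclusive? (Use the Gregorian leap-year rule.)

Multiples of 4 in [1862,1979]: 29.
Of those, multiples of 100: 1 (not leap unless ÷400).
Multiples of 400: 0.
Leap years = 29 − 1 + 0 = 28.

28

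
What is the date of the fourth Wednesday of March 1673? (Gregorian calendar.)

March 22, 1673

March 1, 1673 is a Wednesday.
The first Wednesday is therefore March 1 (same day).
The fourth Wednesday is 1 + 3×7 = March 22.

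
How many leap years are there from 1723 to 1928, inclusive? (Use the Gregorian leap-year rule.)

Multiples of 4 in [1723,1928]: 52.
Of those, multiples of 100: 2 (not leap unless ÷400).
Multiples of 400: 0.
Leap years = 52 − 2 + 0 = 50.

50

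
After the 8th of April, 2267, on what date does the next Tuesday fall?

April 9, 2267

Apr 8, 2267 is a Monday.
From Monday to the next Tuesday is 1 day.
Apr 8, 2267 + 1 = Apr 9, 2267.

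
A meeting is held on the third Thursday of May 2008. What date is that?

May 15, 2008

May 1, 2008 is a Thursday.
The first Thursday is therefore May 1 (same day).
The third Thursday is 1 + 2×7 = May 15.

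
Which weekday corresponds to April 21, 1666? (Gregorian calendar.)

Doomsday rule: the anchor day for the 1600s is Tuesday. For year 66: 66÷12 = 5 r 6, and 6÷4 = 1, so 5+6+1 = 12.
Tuesday + 12 ≡ Sunday — that's 1666's doomsday.
In April the doomsday date is Apr 4.
Apr 21 is 17 days after Apr 4; 17 mod 7 = 3, so Sunday + 3 = Wednesday.

Wednesday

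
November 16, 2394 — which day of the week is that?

Doomsday rule: the anchor day for the 2300s is Wednesday. For year 94: 94÷12 = 7 r 10, and 10÷4 = 2, so 7+10+2 = 19.
Wednesday + 19 ≡ Monday — that's 2394's doomsday.
In November the doomsday date is Nov 7.
Nov 16 is 9 days after Nov 7; 9 mod 7 = 2, so Monday + 2 = Wednesday.

Wednesday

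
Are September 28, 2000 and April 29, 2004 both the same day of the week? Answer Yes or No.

From Sep 28, 2000 to Apr 29, 2004 is 1309 days.
1309 mod 7 = 0, so they are the same weekday.
(Sep 28, 2000 is a Thursday; Apr 29, 2004 is a Thursday.)

Yes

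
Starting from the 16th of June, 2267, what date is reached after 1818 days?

+366 (one year; includes Feb 29, 2268) → Jun 16, 2268 (1452 left).
+365 (one year) → Jun 16, 2269 (1087 left).
+365 (one year) → Jun 16, 2270 (722 left).
+365 (one year) → Jun 16, 2271 (357 left).
Jun has 30 days: +15 → Jul 1, 2271 (342 left).
Jul has 31 days: +31 → Aug 1, 2271 (311 left).
Aug has 31 days: +31 → Sep 1, 2271 (280 left).
Sep has 30 days: +30 → Oct 1, 2271 (250 left).
Oct has 31 days: +31 → Nov 1, 2271 (219 left).
Nov has 30 days: +30 → Dec 1, 2271 (189 left).
Dec has 31 days: +31 → Jan 1, 2272 (158 left).
Jan has 31 days: +31 → Feb 1, 2272 (127 left).
Feb has 29 days: +29 → Mar 1, 2272 (98 left).
Mar has 31 days: +31 → Apr 1, 2272 (67 left).
Apr has 30 days: +30 → May 1, 2272 (37 left).
May has 31 days: +31 → Jun 1, 2272 (6 left).
+6 → Jun 7, 2272.

June 7, 2272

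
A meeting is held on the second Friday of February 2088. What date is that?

February 1, 2088 is a Sunday.
The first Friday is therefore February 6 (5 days later).
The second Friday is 6 + 1×7 = February 13.

February 13, 2088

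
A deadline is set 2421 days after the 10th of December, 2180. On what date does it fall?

+365 (one year) → Dec 10, 2181 (2056 left).
+365 (one year) → Dec 10, 2182 (1691 left).
+365 (one year) → Dec 10, 2183 (1326 left).
+366 (one year; includes Feb 29, 2184) → Dec 10, 2184 (960 left).
+365 (one year) → Dec 10, 2185 (595 left).
+365 (one year) → Dec 10, 2186 (230 left).
Dec has 31 days: +22 → Jan 1, 2187 (208 left).
Jan has 31 days: +31 → Feb 1, 2187 (177 left).
Feb has 28 days: +28 → Mar 1, 2187 (149 left).
Mar has 31 days: +31 → Apr 1, 2187 (118 left).
Apr has 30 days: +30 → May 1, 2187 (88 left).
May has 31 days: +31 → Jun 1, 2187 (57 left).
Jun has 30 days: +30 → Jul 1, 2187 (27 left).
+27 → Jul 28, 2187.

July 28, 2187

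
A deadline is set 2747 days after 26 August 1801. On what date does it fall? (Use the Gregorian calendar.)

March 4, 1809

+365 (one year) → Aug 26, 1802 (2382 left).
+365 (one year) → Aug 26, 1803 (2017 left).
+366 (one year; includes Feb 29, 1804) → Aug 26, 1804 (1651 left).
+365 (one year) → Aug 26, 1805 (1286 left).
+365 (one year) → Aug 26, 1806 (921 left).
+365 (one year) → Aug 26, 1807 (556 left).
+366 (one year; includes Feb 29, 1808) → Aug 26, 1808 (190 left).
Aug has 31 days: +6 → Sep 1, 1808 (184 left).
Sep has 30 days: +30 → Oct 1, 1808 (154 left).
Oct has 31 days: +31 → Nov 1, 1808 (123 left).
Nov has 30 days: +30 → Dec 1, 1808 (93 left).
Dec has 31 days: +31 → Jan 1, 1809 (62 left).
Jan has 31 days: +31 → Feb 1, 1809 (31 left).
Feb has 28 days: +28 → Mar 1, 1809 (3 left).
+3 → Mar 4, 1809.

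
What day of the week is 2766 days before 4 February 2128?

Tuesday

Feb 4, 2128 is a Wednesday.
2766 mod 7 = 1, so 2766 days before a Wednesday is Wednesday − 1 = Tuesday.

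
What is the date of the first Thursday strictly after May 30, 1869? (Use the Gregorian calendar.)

June 3, 1869

May 30, 1869 is a Sunday.
From Sunday to the next Thursday is 4 days.
May 30, 1869 + 4 = Jun 3, 1869.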